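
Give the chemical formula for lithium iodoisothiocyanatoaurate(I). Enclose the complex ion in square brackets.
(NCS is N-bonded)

Ligands: 1 isothiocyanato (NCS, -1), 1 iodo (I, -1). Ligand charge sum = -2.
Charge balance with lithium (+1) requires 1 complex ion per 1 lithium.

Li[AuI(NCS)]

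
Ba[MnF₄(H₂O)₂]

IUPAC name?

The 1 barium counter-ion carries a total charge of +2, so each complex ion is 2−.
Ligand charges: 2×aqua (neutral), 4×fluoro (-1 each); total -4. So Mn + (-4) = 2−, giving Mn = +2.
The complex ion is anionic, so manganese takes the -ate form manganate(II).

barium diaquatetrafluoromanganate(II)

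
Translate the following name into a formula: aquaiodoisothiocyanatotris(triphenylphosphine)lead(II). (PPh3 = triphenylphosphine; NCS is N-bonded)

[Pb(H2O)I(NCS)(PPh3)3]

Ligands: 3 triphenylphosphine (PPh3, neutral), 1 isothiocyanato (NCS, -1), 1 iodo (I, -1), 1 aqua (H2O, neutral). Ligand charge sum = -2.
With Pb in oxidation state +2, the complex ion is [Pb...].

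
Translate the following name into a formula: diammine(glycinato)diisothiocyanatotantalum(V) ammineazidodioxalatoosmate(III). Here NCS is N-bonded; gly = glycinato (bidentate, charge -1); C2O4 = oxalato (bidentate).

Cation [Ta…]: ligand charges -3, Ta(V) ⇒ ion charge 2+.
Anion [Os…]: ligand charges -5, Os(III) ⇒ ion charge 2−.
One 2+ cation balances one 2− anion.

[Ta(gly)(NCS)2(NH3)2][Os(C2O4)2(N3)(NH3)]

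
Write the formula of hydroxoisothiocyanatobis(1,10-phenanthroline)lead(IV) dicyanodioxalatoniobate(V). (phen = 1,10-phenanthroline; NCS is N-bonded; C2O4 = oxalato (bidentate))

Cation [Pb…]: ligand charges -2, Pb(IV) ⇒ ion charge 2+.
Anion [Nb…]: ligand charges -6, Nb(V) ⇒ ion charge 1−.
One 2+ cation requires 2 of the 1− anion.

[Pb(NCS)(OH)(phen)2][Nb(C2O4)2(CN)2]2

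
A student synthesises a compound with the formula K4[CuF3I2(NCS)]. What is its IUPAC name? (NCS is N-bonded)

The 4 potassium counter-ions carry a total charge of +4, so each complex ion is 4−.
Ligand charges: 2×iodo (-1 each), 3×fluoro (-1 each), 1×isothiocyanato (-1 each); total -6. So Cu + (-6) = 4−, giving Cu = +2.
Ligands are named alphabetically: fluoro before iodo before isothiocyanato.
The complex ion is anionic, so copper takes the -ate form cuprate(II).

potassium trifluorodiiodoisothiocyanatocuprate(II)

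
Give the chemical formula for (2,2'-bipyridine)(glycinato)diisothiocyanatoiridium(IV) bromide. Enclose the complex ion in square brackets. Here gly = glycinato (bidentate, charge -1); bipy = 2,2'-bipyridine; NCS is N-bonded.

Ligands: 1 glycinato (gly, -1), 1 2,2'-bipyridine (bipy, neutral), 2 isothiocyanato (NCS, -1). Ligand charge sum = -3.
With Ir in oxidation state +4, the complex ion is [Ir...]^1+.
Charge balance with bromide (-1) requires 1 complex ion per 1 bromide.

[Ir(bipy)(gly)(NCS)2]Br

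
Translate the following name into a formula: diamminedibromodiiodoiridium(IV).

Ligands: 2 bromo (Br, -1), 2 iodo (I, -1), 2 ammine (NH3, neutral). Ligand charge sum = -4.
With Ir in oxidation state +4, the complex ion is [Ir...].

[IrBr2I2(NH3)2]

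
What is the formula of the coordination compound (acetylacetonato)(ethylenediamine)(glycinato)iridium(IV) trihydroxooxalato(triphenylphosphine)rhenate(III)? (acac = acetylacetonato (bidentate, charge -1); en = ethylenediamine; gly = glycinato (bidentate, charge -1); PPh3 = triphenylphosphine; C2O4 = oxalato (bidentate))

Cation [Ir…]: ligand charges -2, Ir(IV) ⇒ ion charge 2+.
Anion [Re…]: ligand charges -5, Re(III) ⇒ ion charge 2−.
One 2+ cation balances one 2− anion.

[Ir(acac)(en)(gly)][Re(C2O4)(OH)3(PPh3)]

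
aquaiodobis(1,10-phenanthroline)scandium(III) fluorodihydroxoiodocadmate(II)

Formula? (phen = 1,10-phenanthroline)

[Sc(H2O)I(phen)2][CdFI(OH)2]

Cation [Sc…]: ligand charges -1, Sc(III) ⇒ ion charge 2+.
Anion [Cd…]: ligand charges -4, Cd(II) ⇒ ion charge 2−.
One 2+ cation balances one 2− anion.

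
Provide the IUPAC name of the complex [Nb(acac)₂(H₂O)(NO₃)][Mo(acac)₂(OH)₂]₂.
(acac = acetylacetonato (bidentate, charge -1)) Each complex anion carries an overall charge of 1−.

Both ions are complex: the cation is named first with the plain metal name, the anion second with the -ate form; each ion's ligands are alphabetised independently.
The complex anion is given as 1−; its ligand charges sum to -4, so Mo = +3.
With 2 anions per cation, the cation must be 2×1 = 2+.
Cation: ligand charges sum to -3; for the ion to be 2+, Nb = +5.

bis(acetylacetonato)aquanitratoniobium(V) bis(acetylacetonato)dihydroxomolybdate(III)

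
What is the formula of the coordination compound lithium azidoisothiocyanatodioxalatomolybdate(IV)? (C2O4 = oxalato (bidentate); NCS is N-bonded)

Ligands: 2 oxalato (C2O4, -2), 1 isothiocyanato (NCS, -1), 1 azido (N3, -1). Ligand charge sum = -6.
With Mo in oxidation state +4, the complex ion is [Mo...]^2−.
Charge balance with lithium (+1) requires 1 complex ion per 2 lithium.

Li2[Mo(C2O4)2(N3)(NCS)]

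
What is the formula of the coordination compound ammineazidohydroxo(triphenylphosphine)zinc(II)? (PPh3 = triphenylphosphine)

Ligands: 1 azido (N3, -1), 1 hydroxo (OH, -1), 1 triphenylphosphine (PPh3, neutral), 1 ammine (NH3, neutral). Ligand charge sum = -2.
With Zn in oxidation state +2, the complex ion is [Zn...].

[Zn(N3)(NH3)(OH)(PPh3)]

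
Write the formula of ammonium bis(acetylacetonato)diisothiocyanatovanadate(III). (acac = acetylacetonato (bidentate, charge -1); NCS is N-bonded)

NH4[V(acac)2(NCS)2]

Ligands: 2 acetylacetonato (acac, -1), 2 isothiocyanato (NCS, -1). Ligand charge sum = -4.
With V in oxidation state +3, the complex ion is [V...]^1−.
Charge balance with ammonium (+1) requires 1 complex ion per 1 ammonium.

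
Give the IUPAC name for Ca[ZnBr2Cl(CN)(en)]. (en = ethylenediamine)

The 1 calcium counter-ion carries a total charge of +2, so each complex ion is 2−.
Ligand charges: 1×ethylenediamine (neutral), 2×bromo (-1 each), 1×cyano (-1 each), 1×chloro (-1 each); total -4. So Zn + (-4) = 2−, giving Zn = +2.
The complex ion is anionic, so zinc takes the -ate form zincate(II).

calcium dibromochlorocyano(ethylenediamine)zincate(II)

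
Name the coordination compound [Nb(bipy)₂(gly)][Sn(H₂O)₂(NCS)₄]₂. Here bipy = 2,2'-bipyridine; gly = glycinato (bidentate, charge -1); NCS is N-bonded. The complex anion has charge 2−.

bis(2,2'-bipyridine)(glycinato)niobium(V) diaquatetraisothiocyanatostannate(II)

Both ions are complex: the cation is named first with the plain metal name, the anion second with the -ate form; each ion's ligands are alphabetised independently.
The complex anion is given as 2−; its ligand charges sum to -4, so Sn = +2.
With 2 anions per cation, the cation must be 2×2 = 4+.
Cation: ligand charges sum to -1; for the ion to be 4+, Nb = +5.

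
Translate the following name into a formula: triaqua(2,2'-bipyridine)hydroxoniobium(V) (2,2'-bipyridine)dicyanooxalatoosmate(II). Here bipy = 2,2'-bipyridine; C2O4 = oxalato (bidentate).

[Nb(bipy)(H2O)3(OH)][Os(bipy)(C2O4)(CN)2]2

Cation [Nb…]: ligand charges -1, Nb(V) ⇒ ion charge 4+.
Anion [Os…]: ligand charges -4, Os(II) ⇒ ion charge 2−.
One 4+ cation requires 2 of the 2− anion.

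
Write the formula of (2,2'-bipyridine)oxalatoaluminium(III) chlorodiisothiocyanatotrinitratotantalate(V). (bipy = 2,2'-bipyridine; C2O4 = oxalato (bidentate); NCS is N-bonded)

Cation [Al…]: ligand charges -2, Al(III) ⇒ ion charge 1+.
Anion [Ta…]: ligand charges -6, Ta(V) ⇒ ion charge 1−.
One 1+ cation balances one 1− anion.

[Al(bipy)(C2O4)][TaCl(NCS)2(NO3)3]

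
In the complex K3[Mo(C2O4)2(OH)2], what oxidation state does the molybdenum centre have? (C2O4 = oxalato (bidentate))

3 potassium outside the brackets (+1 each) → the complex ion is 3−.
Ligand charges: 2×OH = -2; 2×C2O4 = -4; sum -6.
Mo + (-6) = 3− ⇒ Mo is +3.

+3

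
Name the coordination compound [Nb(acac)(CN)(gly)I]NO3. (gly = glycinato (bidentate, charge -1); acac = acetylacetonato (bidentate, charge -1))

The 1 nitrate counter-ion carries a total charge of -1, so each complex ion is 1+.
Ligand charges: 1×glycinato (-1 each), 1×acetylacetonato (-1 each), 1×iodo (-1 each), 1×cyano (-1 each); total -4. So Nb + (-4) = 1+, giving Nb = +5.
Ligands are named alphabetically: acetylacetonato before cyano before glycinato before iodo.

(acetylacetonato)cyano(glycinato)iodoniobium(V) nitrate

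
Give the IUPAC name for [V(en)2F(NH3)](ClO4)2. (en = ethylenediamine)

The 2 perchlorate counter-ions carry a total charge of -2, so each complex ion is 2+.
Ligand charges: 1×fluoro (-1 each), 2×ethylenediamine (neutral), 1×ammine (neutral); total -1. So V + (-1) = 2+, giving V = +3.
Ligands are named alphabetically: ammine before ethylenediamine before fluoro.

amminebis(ethylenediamine)fluorovanadium(III) perchlorate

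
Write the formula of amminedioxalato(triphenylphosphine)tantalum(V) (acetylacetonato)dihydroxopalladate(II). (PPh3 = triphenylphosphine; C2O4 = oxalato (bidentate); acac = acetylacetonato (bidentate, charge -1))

Cation [Ta…]: ligand charges -4, Ta(V) ⇒ ion charge 1+.
Anion [Pd…]: ligand charges -3, Pd(II) ⇒ ion charge 1−.

[Ta(C2O4)2(NH3)(PPh3)][Pd(acac)(OH)2]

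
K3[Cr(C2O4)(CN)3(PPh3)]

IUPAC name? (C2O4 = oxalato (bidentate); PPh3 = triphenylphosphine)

potassium tricyanooxalato(triphenylphosphine)chromate(II)

The 3 potassium counter-ions carry a total charge of +3, so each complex ion is 3−.
Ligand charges: 3×cyano (-1 each), 1×oxalato (-2 each), 1×triphenylphosphine (neutral); total -5. So Cr + (-5) = 3−, giving Cr = +2.
Ligands are named alphabetically: cyano before oxalato before triphenylphosphine.
The complex ion is anionic, so chromium takes the -ate form chromate(II).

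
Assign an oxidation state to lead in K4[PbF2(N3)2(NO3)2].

+2

4 potassium outside the brackets (+1 each) → the complex ion is 4−.
Ligand charges: 2×NO3 = -2; 2×F = -2; 2×N3 = -2; sum -6.
Pb + (-6) = 4− ⇒ Pb is +2.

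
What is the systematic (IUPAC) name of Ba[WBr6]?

barium hexabromotungstate(IV)

The 1 barium counter-ion carries a total charge of +2, so each complex ion is 2−.
Ligand charges: 6×bromo (-1 each); total -6. So W + (-6) = 2−, giving W = +4.
The complex ion is anionic, so tungsten takes the -ate form tungstate(IV).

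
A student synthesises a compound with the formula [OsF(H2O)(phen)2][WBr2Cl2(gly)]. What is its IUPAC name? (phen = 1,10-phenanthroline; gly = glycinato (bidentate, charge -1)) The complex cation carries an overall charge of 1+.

The complex cation is given as 1+; its ligand charges sum to -1, so Os = +2.
A 1:1 salt means the anion carries the equal and opposite charge, 1−.
Anion: ligand charges sum to -5; for the ion to be 1−, W = +4.

aquafluorobis(1,10-phenanthroline)osmium(II) dibromodichloro(glycinato)tungstate(IV)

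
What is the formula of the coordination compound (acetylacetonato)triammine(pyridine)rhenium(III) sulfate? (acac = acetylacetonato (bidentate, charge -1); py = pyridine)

[Re(acac)(NH3)3(py)]SO4

Ligands: 3 ammine (NH3, neutral), 1 acetylacetonato (acac, -1), 1 pyridine (py, neutral). Ligand charge sum = -1.
With Re in oxidation state +3, the complex ion is [Re...]^2+.
Charge balance with sulfate (-2) requires 1 complex ion per 1 sulfate.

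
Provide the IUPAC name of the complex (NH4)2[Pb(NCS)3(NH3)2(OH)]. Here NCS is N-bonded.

The 2 ammonium counter-ions carry a total charge of +2, so each complex ion is 2−.
Ligand charges: 3×isothiocyanato (-1 each), 1×hydroxo (-1 each), 2×ammine (neutral); total -4. So Pb + (-4) = 2−, giving Pb = +2.
The complex ion is anionic, so lead takes the -ate form plumbate(II).

ammonium diamminehydroxotriisothiocyanatoplumbate(II)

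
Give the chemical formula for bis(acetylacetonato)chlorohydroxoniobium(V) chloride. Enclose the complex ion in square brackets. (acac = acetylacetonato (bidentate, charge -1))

Ligands: 1 chloro (Cl, -1), 2 acetylacetonato (acac, -1), 1 hydroxo (OH, -1). Ligand charge sum = -4.
With Nb in oxidation state +5, the complex ion is [Nb...]^1+.
Charge balance with chloride (-1) requires 1 complex ion per 1 chloride.

[Nb(acac)2Cl(OH)]Cl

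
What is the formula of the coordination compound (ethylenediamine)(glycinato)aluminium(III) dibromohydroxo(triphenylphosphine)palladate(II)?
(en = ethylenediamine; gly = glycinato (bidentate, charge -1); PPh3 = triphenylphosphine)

Cation [Al…]: ligand charges -1, Al(III) ⇒ ion charge 2+.
Anion [Pd…]: ligand charges -3, Pd(II) ⇒ ion charge 1−.
One 2+ cation requires 2 of the 1− anion.

[Al(en)(gly)][PdBr2(OH)(PPh3)]2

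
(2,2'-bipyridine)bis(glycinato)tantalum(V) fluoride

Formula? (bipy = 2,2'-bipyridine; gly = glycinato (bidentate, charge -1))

[Ta(bipy)(gly)2]F3

Ligands: 1 2,2'-bipyridine (bipy, neutral), 2 glycinato (gly, -1). Ligand charge sum = -2.
With Ta in oxidation state +5, the complex ion is [Ta...]^3+.
Charge balance with fluoride (-1) requires 1 complex ion per 3 fluoride.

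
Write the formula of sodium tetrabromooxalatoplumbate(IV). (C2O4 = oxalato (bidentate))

Ligands: 1 oxalato (C2O4, -2), 4 bromo (Br, -1). Ligand charge sum = -6.
Charge balance with sodium (+1) requires 1 complex ion per 2 sodium.

Na2[PbBr4(C2O4)]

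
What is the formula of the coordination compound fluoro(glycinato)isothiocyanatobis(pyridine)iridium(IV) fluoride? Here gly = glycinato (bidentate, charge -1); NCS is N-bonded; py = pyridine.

Ligands: 1 fluoro (F, -1), 1 glycinato (gly, -1), 1 isothiocyanato (NCS, -1), 2 pyridine (py, neutral). Ligand charge sum = -3.
With Ir in oxidation state +4, the complex ion is [Ir...]^1+.
Charge balance with fluoride (-1) requires 1 complex ion per 1 fluoride.

[IrF(gly)(NCS)(py)2]F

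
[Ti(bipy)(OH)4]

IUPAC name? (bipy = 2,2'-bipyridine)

(2,2'-bipyridine)tetrahydroxotitanium(IV)

There is no counter-ion, so the complex is neutral overall.
Ligand charges: 1×2,2'-bipyridine (neutral), 4×hydroxo (-1 each); total -4. So Ti + (-4) = 0, giving Ti = +4.
Ligands are named alphabetically: bipyridine before hydroxo.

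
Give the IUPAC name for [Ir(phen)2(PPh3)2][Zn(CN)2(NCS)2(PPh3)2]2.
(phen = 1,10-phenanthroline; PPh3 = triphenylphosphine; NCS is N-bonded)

Both ions are complex: the cation is named first with the plain metal name, the anion second with the -ate form; each ion's ligands are alphabetised independently.
Zinc is always +2 in its complexes; the anion's ligand charges sum to -4, so the complex anion is 2−.
With 2 anions per cation, the cation must be 2×2 = 4+.
Cation: ligand charges sum to 0; for the ion to be 4+, Ir = +4.

bis(1,10-phenanthroline)bis(triphenylphosphine)iridium(IV) dicyanodiisothiocyanatobis(triphenylphosphine)zincate(II)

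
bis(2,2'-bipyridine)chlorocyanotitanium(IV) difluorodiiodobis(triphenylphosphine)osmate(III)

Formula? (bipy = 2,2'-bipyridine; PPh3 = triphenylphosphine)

[Ti(bipy)2Cl(CN)][OsF2I2(PPh3)2]2

Cation [Ti…]: ligand charges -2, Ti(IV) ⇒ ion charge 2+.
Anion [Os…]: ligand charges -4, Os(III) ⇒ ion charge 1−.
One 2+ cation requires 2 of the 1− anion.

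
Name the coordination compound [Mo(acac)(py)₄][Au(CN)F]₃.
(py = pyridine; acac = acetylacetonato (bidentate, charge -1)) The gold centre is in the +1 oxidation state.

(acetylacetonato)tetrakis(pyridine)molybdenum(IV) cyanofluoroaurate(I)

Both ions are complex: the cation is named first with the plain metal name, the anion second with the -ate form; each ion's ligands are alphabetised independently.
Au is given as +1; the anion's ligand charges sum to -2, so the complex anion is 1−.
With 3 anions per cation, the cation must be 3×1 = 3+.
Cation: ligand charges sum to -1; for the ion to be 3+, Mo = +4.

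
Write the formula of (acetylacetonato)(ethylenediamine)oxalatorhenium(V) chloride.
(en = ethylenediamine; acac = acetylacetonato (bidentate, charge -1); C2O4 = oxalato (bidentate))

[Re(acac)(C2O4)(en)]Cl2

Ligands: 1 ethylenediamine (en, neutral), 1 acetylacetonato (acac, -1), 1 oxalato (C2O4, -2). Ligand charge sum = -3.
With Re in oxidation state +5, the complex ion is [Re...]^2+.
Charge balance with chloride (-1) requires 1 complex ion per 2 chloride.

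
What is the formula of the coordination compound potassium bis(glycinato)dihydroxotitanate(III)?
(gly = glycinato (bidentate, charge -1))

Ligands: 2 glycinato (gly, -1), 2 hydroxo (OH, -1). Ligand charge sum = -4.
Charge balance with potassium (+1) requires 1 complex ion per 1 potassium.

K[Ti(gly)2(OH)2]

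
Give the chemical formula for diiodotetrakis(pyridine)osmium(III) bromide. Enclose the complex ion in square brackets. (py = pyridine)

Ligands: 2 iodo (I, -1), 4 pyridine (py, neutral). Ligand charge sum = -2.
Charge balance with bromide (-1) requires 1 complex ion per 1 bromide.

[OsI2(py)4]Br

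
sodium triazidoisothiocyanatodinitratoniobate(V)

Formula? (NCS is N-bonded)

Na[Nb(N3)3(NCS)(NO3)2]

Ligands: 1 isothiocyanato (NCS, -1), 2 nitrato (NO3, -1), 3 azido (N3, -1). Ligand charge sum = -6.
Charge balance with sodium (+1) requires 1 complex ion per 1 sodium.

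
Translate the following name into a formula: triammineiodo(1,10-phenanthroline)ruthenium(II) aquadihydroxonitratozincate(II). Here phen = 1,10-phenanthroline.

[RuI(NH3)3(phen)][Zn(H2O)(NO3)(OH)2]

Cation [Ru…]: ligand charges -1, Ru(II) ⇒ ion charge 1+.
Anion [Zn…]: ligand charges -3, Zn(II) ⇒ ion charge 1−.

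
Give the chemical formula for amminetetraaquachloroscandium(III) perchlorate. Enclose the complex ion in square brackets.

Ligands: 4 aqua (H2O, neutral), 1 ammine (NH3, neutral), 1 chloro (Cl, -1). Ligand charge sum = -1.
With Sc in oxidation state +3, the complex ion is [Sc...]^2+.
Charge balance with perchlorate (-1) requires 1 complex ion per 2 perchlorate.

[ScCl(H2O)4(NH3)](ClO4)2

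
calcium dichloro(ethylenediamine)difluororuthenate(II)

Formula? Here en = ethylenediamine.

Ligands: 2 chloro (Cl, -1), 2 fluoro (F, -1), 1 ethylenediamine (en, neutral). Ligand charge sum = -4.
With Ru in oxidation state +2, the complex ion is [Ru...]^2−.
Charge balance with calcium (+2) requires 1 complex ion per 1 calcium.

Ca[RuCl2(en)F2]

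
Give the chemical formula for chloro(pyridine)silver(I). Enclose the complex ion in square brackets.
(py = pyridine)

[AgCl(py)]

Ligands: 1 chloro (Cl, -1), 1 pyridine (py, neutral). Ligand charge sum = -1.
With Ag in oxidation state +1, the complex ion is [Ag...].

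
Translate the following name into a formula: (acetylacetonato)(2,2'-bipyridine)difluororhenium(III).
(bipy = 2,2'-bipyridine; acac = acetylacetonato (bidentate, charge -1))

Ligands: 1 2,2'-bipyridine (bipy, neutral), 2 fluoro (F, -1), 1 acetylacetonato (acac, -1). Ligand charge sum = -3.
With Re in oxidation state +3, the complex ion is [Re...].

[Re(acac)(bipy)F2]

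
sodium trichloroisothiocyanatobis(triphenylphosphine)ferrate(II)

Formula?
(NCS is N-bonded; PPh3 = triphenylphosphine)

Ligands: 1 isothiocyanato (NCS, -1), 2 triphenylphosphine (PPh3, neutral), 3 chloro (Cl, -1). Ligand charge sum = -4.
With Fe in oxidation state +2, the complex ion is [Fe...]^2−.
Charge balance with sodium (+1) requires 1 complex ion per 2 sodium.

Na2[FeCl3(NCS)(PPh3)2]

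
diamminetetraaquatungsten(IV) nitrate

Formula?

[W(H2O)4(NH3)2](NO3)4

Ligands: 4 aqua (H2O, neutral), 2 ammine (NH3, neutral). Ligand charge sum = 0.
With W in oxidation state +4, the complex ion is [W...]^4+.
Charge balance with nitrate (-1) requires 1 complex ion per 4 nitrate.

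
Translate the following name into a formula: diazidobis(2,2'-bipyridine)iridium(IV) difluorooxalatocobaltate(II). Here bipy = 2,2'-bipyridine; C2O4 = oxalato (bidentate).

Cation [Ir…]: ligand charges -2, Ir(IV) ⇒ ion charge 2+.
Anion [Co…]: ligand charges -4, Co(II) ⇒ ion charge 2−.

[Ir(bipy)2(N3)2][Co(C2O4)F2]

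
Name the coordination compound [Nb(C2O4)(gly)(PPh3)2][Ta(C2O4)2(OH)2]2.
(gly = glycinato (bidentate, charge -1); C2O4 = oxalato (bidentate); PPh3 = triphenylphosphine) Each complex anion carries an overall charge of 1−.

Both ions are complex: the cation is named first with the plain metal name, the anion second with the -ate form; each ion's ligands are alphabetised independently.
The complex anion is given as 1−; its ligand charges sum to -6, so Ta = +5.
With 2 anions per cation, the cation must be 2×1 = 2+.
Cation: ligand charges sum to -3; for the ion to be 2+, Nb = +5.

(glycinato)oxalatobis(triphenylphosphine)niobium(V) dihydroxodioxalatotantalate(V)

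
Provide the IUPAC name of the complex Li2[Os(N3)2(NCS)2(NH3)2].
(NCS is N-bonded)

lithium diamminediazidodiisothiocyanatoosmate(II)

The 2 lithium counter-ions carry a total charge of +2, so each complex ion is 2−.
Ligand charges: 2×azido (-1 each), 2×ammine (neutral), 2×isothiocyanato (-1 each); total -4. So Os + (-4) = 2−, giving Os = +2.
Ligands are named alphabetically: ammine before azido before isothiocyanato.
The complex ion is anionic, so osmium takes the -ate form osmate(II).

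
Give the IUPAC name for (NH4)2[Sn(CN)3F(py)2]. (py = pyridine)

The 2 ammonium counter-ions carry a total charge of +2, so each complex ion is 2−.
Ligand charges: 2×pyridine (neutral), 3×cyano (-1 each), 1×fluoro (-1 each); total -4. So Sn + (-4) = 2−, giving Sn = +2.
The complex ion is anionic, so tin takes the -ate form stannate(II).

ammonium tricyanofluorobis(pyridine)stannate(II)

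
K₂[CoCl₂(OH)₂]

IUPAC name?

The 2 potassium counter-ions carry a total charge of +2, so each complex ion is 2−.
Ligand charges: 2×chloro (-1 each), 2×hydroxo (-1 each); total -4. So Co + (-4) = 2−, giving Co = +2.
Ligands are named alphabetically: chloro before hydroxo.
The complex ion is anionic, so cobalt takes the -ate form cobaltate(II).

potassium dichlorodihydroxocobaltate(II)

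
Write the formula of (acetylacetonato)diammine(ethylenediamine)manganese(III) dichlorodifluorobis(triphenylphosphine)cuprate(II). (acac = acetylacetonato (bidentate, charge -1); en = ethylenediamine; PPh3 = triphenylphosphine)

[Mn(acac)(en)(NH3)2][CuCl2F2(PPh3)2]

Cation [Mn…]: ligand charges -1, Mn(III) ⇒ ion charge 2+.
Anion [Cu…]: ligand charges -4, Cu(II) ⇒ ion charge 2−.
One 2+ cation balances one 2− anion.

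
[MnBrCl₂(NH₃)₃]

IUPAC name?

There is no counter-ion, so the complex is neutral overall.
Ligand charges: 3×ammine (neutral), 2×chloro (-1 each), 1×bromo (-1 each); total -3. So Mn + (-3) = 0, giving Mn = +3.
Ligands are named alphabetically: ammine before bromo before chloro.

triamminebromodichloromanganese(III)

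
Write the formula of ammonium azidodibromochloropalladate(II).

(NH4)2[PdBr2Cl(N3)]

Ligands: 1 azido (N3, -1), 1 chloro (Cl, -1), 2 bromo (Br, -1). Ligand charge sum = -4.
With Pd in oxidation state +2, the complex ion is [Pd...]^2−.
Charge balance with ammonium (+1) requires 1 complex ion per 2 ammonium.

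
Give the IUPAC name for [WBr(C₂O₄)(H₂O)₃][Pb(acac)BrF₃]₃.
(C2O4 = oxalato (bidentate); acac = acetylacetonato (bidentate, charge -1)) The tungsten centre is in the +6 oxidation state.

triaquabromooxalatotungsten(VI) (acetylacetonato)bromotrifluoroplumbate(IV)

Both ions are complex: the cation is named first with the plain metal name, the anion second with the -ate form; each ion's ligands are alphabetised independently.
W is given as +6; the cation's ligand charges sum to -3, so the complex cation is 3+.
With 3 anions per cation, each anion must be 3/3 = 1−.
Anion: ligand charges sum to -5; for the ion to be 1−, Pb = +4.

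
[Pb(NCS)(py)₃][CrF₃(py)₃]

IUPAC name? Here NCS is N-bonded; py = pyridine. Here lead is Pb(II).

Pb is given as +2; the cation's ligand charges sum to -1, so the complex cation is 1+.
A 1:1 salt means the anion carries the equal and opposite charge, 1−.
Anion: ligand charges sum to -3; for the ion to be 1−, Cr = +2.

isothiocyanatotris(pyridine)lead(II) trifluorotris(pyridine)chromate(II)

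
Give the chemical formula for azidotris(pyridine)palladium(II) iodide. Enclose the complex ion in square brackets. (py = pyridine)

Ligands: 1 azido (N3, -1), 3 pyridine (py, neutral). Ligand charge sum = -1.
With Pd in oxidation state +2, the complex ion is [Pd...]^1+.
Charge balance with iodide (-1) requires 1 complex ion per 1 iodide.

[Pd(N3)(py)3]I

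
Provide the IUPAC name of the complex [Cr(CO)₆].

hexacarbonylchromium(0)

There is no counter-ion, so the complex is neutral overall.
Ligand charges: 6×carbonyl (neutral); total 0. So Cr + (0) = 0, giving Cr = 0.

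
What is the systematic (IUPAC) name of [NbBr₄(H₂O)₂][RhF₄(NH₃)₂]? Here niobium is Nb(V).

diaquatetrabromoniobium(V) diamminetetrafluororhodate(III)

Both ions are complex: the cation is named first with the plain metal name, the anion second with the -ate form; each ion's ligands are alphabetised independently.
Nb is given as +5; the cation's ligand charges sum to -4, so the complex cation is 1+.
A 1:1 salt means the anion carries the equal and opposite charge, 1−.
Anion: ligand charges sum to -4; for the ion to be 1−, Rh = +3.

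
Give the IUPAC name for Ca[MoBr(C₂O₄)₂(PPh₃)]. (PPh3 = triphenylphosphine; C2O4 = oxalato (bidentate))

calcium bromodioxalato(triphenylphosphine)molybdate(III)

The 1 calcium counter-ion carries a total charge of +2, so each complex ion is 2−.
Ligand charges: 1×triphenylphosphine (neutral), 1×bromo (-1 each), 2×oxalato (-2 each); total -5. So Mo + (-5) = 2−, giving Mo = +3.
The complex ion is anionic, so molybdenum takes the -ate form molybdate(III).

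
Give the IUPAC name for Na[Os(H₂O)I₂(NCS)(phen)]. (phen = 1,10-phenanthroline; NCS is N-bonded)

The 1 sodium counter-ion carries a total charge of +1, so each complex ion is 1−.
Ligand charges: 1×aqua (neutral), 1×1,10-phenanthroline (neutral), 2×iodo (-1 each), 1×isothiocyanato (-1 each); total -3. So Os + (-3) = 1−, giving Os = +2.
The complex ion is anionic, so osmium takes the -ate form osmate(II).

sodium aquadiiodoisothiocyanato(1,10-phenanthroline)osmate(II)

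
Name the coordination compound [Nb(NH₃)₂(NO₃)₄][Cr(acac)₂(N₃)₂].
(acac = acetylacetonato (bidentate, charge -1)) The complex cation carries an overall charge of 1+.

Both ions are complex: the cation is named first with the plain metal name, the anion second with the -ate form; each ion's ligands are alphabetised independently.
The complex cation is given as 1+; its ligand charges sum to -4, so Nb = +5.
A 1:1 salt means the anion carries the equal and opposite charge, 1−.
Anion: ligand charges sum to -4; for the ion to be 1−, Cr = +3.

diamminetetranitratoniobium(V) bis(acetylacetonato)diazidochromate(III)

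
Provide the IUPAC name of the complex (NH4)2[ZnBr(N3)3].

The 2 ammonium counter-ions carry a total charge of +2, so each complex ion is 2−.
Ligand charges: 3×azido (-1 each), 1×bromo (-1 each); total -4. So Zn + (-4) = 2−, giving Zn = +2.
The complex ion is anionic, so zinc takes the -ate form zincate(II).

ammonium triazidobromozincate(II)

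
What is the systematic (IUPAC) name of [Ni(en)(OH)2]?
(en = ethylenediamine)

There is no counter-ion, so the complex is neutral overall.
Ligand charges: 1×ethylenediamine (neutral), 2×hydroxo (-1 each); total -2. So Ni + (-2) = 0, giving Ni = +2.
Ligands are named alphabetically: ethylenediamine before hydroxo.

(ethylenediamine)dihydroxonickel(II)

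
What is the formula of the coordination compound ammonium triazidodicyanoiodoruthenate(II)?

Ligands: 1 iodo (I, -1), 2 cyano (CN, -1), 3 azido (N3, -1). Ligand charge sum = -6.
With Ru in oxidation state +2, the complex ion is [Ru...]^4−.
Charge balance with ammonium (+1) requires 1 complex ion per 4 ammonium.

(NH4)4[Ru(CN)2I(N3)3]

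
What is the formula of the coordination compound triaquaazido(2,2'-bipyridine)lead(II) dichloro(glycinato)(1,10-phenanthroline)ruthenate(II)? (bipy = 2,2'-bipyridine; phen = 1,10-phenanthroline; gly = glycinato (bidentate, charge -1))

Cation [Pb…]: ligand charges -1, Pb(II) ⇒ ion charge 1+.
Anion [Ru…]: ligand charges -3, Ru(II) ⇒ ion charge 1−.
One 1+ cation balances one 1− anion.

[Pb(bipy)(H2O)3(N3)][RuCl2(gly)(phen)]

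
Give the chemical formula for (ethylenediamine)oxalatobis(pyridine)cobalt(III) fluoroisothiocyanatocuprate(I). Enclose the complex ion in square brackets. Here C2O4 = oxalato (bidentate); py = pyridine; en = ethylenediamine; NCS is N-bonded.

[Co(C2O4)(en)(py)2][CuF(NCS)]

Cation [Co…]: ligand charges -2, Co(III) ⇒ ion charge 1+.
Anion [Cu…]: ligand charges -2, Cu(I) ⇒ ion charge 1−.
One 1+ cation balances one 1− anion.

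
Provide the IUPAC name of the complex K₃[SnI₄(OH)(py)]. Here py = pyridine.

potassium hydroxotetraiodo(pyridine)stannate(II)

The 3 potassium counter-ions carry a total charge of +3, so each complex ion is 3−.
Ligand charges: 1×hydroxo (-1 each), 4×iodo (-1 each), 1×pyridine (neutral); total -5. So Sn + (-5) = 3−, giving Sn = +2.
The complex ion is anionic, so tin takes the -ate form stannate(II).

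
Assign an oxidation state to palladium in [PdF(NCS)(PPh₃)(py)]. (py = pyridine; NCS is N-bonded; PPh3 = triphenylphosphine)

+2

No counter-ion: the bracketed complex is neutral.
Ligand charges: 1×F = -1; 1×py neutral; 1×NCS = -1; 1×PPh3 neutral; sum -2.
Pd + (-2) = 0 ⇒ Pd is +2.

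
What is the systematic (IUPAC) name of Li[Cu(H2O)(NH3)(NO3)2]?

The 1 lithium counter-ion carries a total charge of +1, so each complex ion is 1−.
Ligand charges: 1×ammine (neutral), 1×aqua (neutral), 2×nitrato (-1 each); total -2. So Cu + (-2) = 1−, giving Cu = +1.
The complex ion is anionic, so copper takes the -ate form cuprate(I).

lithium ammineaquadinitratocuprate(I)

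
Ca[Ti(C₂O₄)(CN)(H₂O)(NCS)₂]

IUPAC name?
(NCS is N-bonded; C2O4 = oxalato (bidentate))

calcium aquacyanodiisothiocyanatooxalatotitanate(III)

The 1 calcium counter-ion carries a total charge of +2, so each complex ion is 2−.
Ligand charges: 1×cyano (-1 each), 2×isothiocyanato (-1 each), 1×oxalato (-2 each), 1×aqua (neutral); total -5. So Ti + (-5) = 2−, giving Ti = +3.
The complex ion is anionic, so titanium takes the -ate form titanate(III).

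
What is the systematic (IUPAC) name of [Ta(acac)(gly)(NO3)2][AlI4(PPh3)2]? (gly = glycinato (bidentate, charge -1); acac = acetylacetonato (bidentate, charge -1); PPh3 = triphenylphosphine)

(acetylacetonato)(glycinato)dinitratotantalum(V) tetraiodobis(triphenylphosphine)aluminate(III)

Both ions are complex: the cation is named first with the plain metal name, the anion second with the -ate form; each ion's ligands are alphabetised independently.
Aluminium is always +3 in its complexes; the anion's ligand charges sum to -4, so the complex anion is 1−.
A 1:1 salt means the cation carries the equal and opposite charge, 1+.
Cation: ligand charges sum to -4; for the ion to be 1+, Ta = +5.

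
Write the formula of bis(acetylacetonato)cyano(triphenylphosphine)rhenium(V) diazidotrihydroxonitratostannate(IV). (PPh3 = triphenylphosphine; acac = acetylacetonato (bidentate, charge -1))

[Re(acac)2(CN)(PPh3)][Sn(N3)2(NO3)(OH)3]

Cation [Re…]: ligand charges -3, Re(V) ⇒ ion charge 2+.
Anion [Sn…]: ligand charges -6, Sn(IV) ⇒ ion charge 2−.
One 2+ cation balances one 2− anion.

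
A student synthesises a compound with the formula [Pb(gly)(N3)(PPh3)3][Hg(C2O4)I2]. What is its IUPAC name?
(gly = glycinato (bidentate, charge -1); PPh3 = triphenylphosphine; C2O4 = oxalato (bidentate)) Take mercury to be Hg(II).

azido(glycinato)tris(triphenylphosphine)lead(IV) diiodooxalatomercurate(II)

Both ions are complex: the cation is named first with the plain metal name, the anion second with the -ate form; each ion's ligands are alphabetised independently.
Hg is given as +2; the anion's ligand charges sum to -4, so the complex anion is 2−.
A 1:1 salt means the cation carries the equal and opposite charge, 2+.
Cation: ligand charges sum to -2; for the ion to be 2+, Pb = +4.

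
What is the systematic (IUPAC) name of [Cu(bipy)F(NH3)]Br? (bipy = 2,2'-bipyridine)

The 1 bromide counter-ion carries a total charge of -1, so each complex ion is 1+.
Ligand charges: 1×fluoro (-1 each), 1×2,2'-bipyridine (neutral), 1×ammine (neutral); total -1. So Cu + (-1) = 1+, giving Cu = +2.
Ligands are named alphabetically: ammine before bipyridine before fluoro.

ammine(2,2'-bipyridine)fluorocopper(II) bromide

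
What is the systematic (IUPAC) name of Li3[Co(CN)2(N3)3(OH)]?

The 3 lithium counter-ions carry a total charge of +3, so each complex ion is 3−.
Ligand charges: 1×hydroxo (-1 each), 3×azido (-1 each), 2×cyano (-1 each); total -6. So Co + (-6) = 3−, giving Co = +3.
The complex ion is anionic, so cobalt takes the -ate form cobaltate(III).

lithium triazidodicyanohydroxocobaltate(III)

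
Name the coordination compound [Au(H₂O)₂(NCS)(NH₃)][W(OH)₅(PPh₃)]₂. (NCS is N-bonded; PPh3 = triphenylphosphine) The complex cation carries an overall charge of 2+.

amminediaquaisothiocyanatogold(III) pentahydroxo(triphenylphosphine)tungstate(IV)

Both ions are complex: the cation is named first with the plain metal name, the anion second with the -ate form; each ion's ligands are alphabetised independently.
The complex cation is given as 2+; its ligand charges sum to -1, so Au = +3.
With 2 anions per cation, each anion must be 2/2 = 1−.
Anion: ligand charges sum to -5; for the ion to be 1−, W = +4.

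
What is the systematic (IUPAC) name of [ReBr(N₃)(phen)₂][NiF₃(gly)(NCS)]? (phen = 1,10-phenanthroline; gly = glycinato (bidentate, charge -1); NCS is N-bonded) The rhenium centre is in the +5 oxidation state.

Re is given as +5; the cation's ligand charges sum to -2, so the complex cation is 3+.
A 1:1 salt means the anion carries the equal and opposite charge, 3−.
Anion: ligand charges sum to -5; for the ion to be 3−, Ni = +2.

azidobromobis(1,10-phenanthroline)rhenium(V) trifluoro(glycinato)isothiocyanatonickelate(II)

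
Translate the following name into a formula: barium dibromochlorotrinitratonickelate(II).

Ba2[NiBr2Cl(NO3)3]

Ligands: 3 nitrato (NO3, -1), 2 bromo (Br, -1), 1 chloro (Cl, -1). Ligand charge sum = -6.
With Ni in oxidation state +2, the complex ion is [Ni...]^4−.
Charge balance with barium (+2) requires 1 complex ion per 2 barium.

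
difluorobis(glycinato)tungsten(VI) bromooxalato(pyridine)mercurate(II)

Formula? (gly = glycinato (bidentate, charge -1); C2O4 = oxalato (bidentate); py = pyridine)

[WF2(gly)2][HgBr(C2O4)(py)]2

Cation [W…]: ligand charges -4, W(VI) ⇒ ion charge 2+.
Anion [Hg…]: ligand charges -3, Hg(II) ⇒ ion charge 1−.
One 2+ cation requires 2 of the 1− anion.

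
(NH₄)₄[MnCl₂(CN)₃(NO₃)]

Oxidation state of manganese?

4 ammonium outside the brackets (+1 each) → the complex ion is 4−.
Ligand charges: 2×Cl = -2; 3×CN = -3; 1×NO3 = -1; sum -6.
Mn + (-6) = 4− ⇒ Mn is +2.

+2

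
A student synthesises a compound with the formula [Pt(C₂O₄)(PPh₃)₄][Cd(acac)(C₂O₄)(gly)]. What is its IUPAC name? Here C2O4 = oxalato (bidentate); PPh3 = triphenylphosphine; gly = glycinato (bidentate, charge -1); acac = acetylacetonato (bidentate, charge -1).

Cadmium is always +2 in its complexes; the anion's ligand charges sum to -4, so the complex anion is 2−.
A 1:1 salt means the cation carries the equal and opposite charge, 2+.
Cation: ligand charges sum to -2; for the ion to be 2+, Pt = +4.

oxalatotetrakis(triphenylphosphine)platinum(IV) (acetylacetonato)(glycinato)oxalatocadmate(II)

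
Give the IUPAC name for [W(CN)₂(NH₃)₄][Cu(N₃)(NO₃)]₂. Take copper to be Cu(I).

Cu is given as +1; the anion's ligand charges sum to -2, so the complex anion is 1−.
With 2 anions per cation, the cation must be 2×1 = 2+.
Cation: ligand charges sum to -2; for the ion to be 2+, W = +4.

tetraamminedicyanotungsten(IV) azidonitratocuprate(I)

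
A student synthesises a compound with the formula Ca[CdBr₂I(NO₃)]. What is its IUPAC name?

calcium dibromoiodonitratocadmate(II)

The 1 calcium counter-ion carries a total charge of +2, so each complex ion is 2−.
Ligand charges: 2×bromo (-1 each), 1×iodo (-1 each), 1×nitrato (-1 each); total -4. So Cd + (-4) = 2−, giving Cd = +2.
The complex ion is anionic, so cadmium takes the -ate form cadmate(II).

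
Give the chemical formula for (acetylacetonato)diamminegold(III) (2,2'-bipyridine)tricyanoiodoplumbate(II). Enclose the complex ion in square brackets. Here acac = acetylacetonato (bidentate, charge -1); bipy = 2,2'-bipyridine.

[Au(acac)(NH3)2][Pb(bipy)(CN)3I]

Cation [Au…]: ligand charges -1, Au(III) ⇒ ion charge 2+.
Anion [Pb…]: ligand charges -4, Pb(II) ⇒ ion charge 2−.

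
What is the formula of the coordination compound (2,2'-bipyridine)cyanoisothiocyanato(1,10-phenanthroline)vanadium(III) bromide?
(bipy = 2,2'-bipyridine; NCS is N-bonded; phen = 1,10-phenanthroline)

[V(bipy)(CN)(NCS)(phen)]Br

Ligands: 1 2,2'-bipyridine (bipy, neutral), 1 isothiocyanato (NCS, -1), 1 1,10-phenanthroline (phen, neutral), 1 cyano (CN, -1). Ligand charge sum = -2.
With V in oxidation state +3, the complex ion is [V...]^1+.
Charge balance with bromide (-1) requires 1 complex ion per 1 bromide.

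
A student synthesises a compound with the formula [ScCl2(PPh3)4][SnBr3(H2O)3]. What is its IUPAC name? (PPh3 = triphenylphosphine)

dichlorotetrakis(triphenylphosphine)scandium(III) triaquatribromostannate(II)

Both ions are complex: the cation is named first with the plain metal name, the anion second with the -ate form; each ion's ligands are alphabetised independently.
Scandium is always +3 in its complexes; the cation's ligand charges sum to -2, so the complex cation is 1+.
A 1:1 salt means the anion carries the equal and opposite charge, 1−.
Anion: ligand charges sum to -3; for the ion to be 1−, Sn = +2.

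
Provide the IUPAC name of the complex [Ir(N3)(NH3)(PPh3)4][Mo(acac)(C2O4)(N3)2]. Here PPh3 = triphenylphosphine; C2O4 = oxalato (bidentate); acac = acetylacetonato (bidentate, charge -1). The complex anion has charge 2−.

The complex anion is given as 2−; its ligand charges sum to -5, so Mo = +3.
A 1:1 salt means the cation carries the equal and opposite charge, 2+.
Cation: ligand charges sum to -1; for the ion to be 2+, Ir = +3.

ammineazidotetrakis(triphenylphosphine)iridium(III) (acetylacetonato)diazidooxalatomolybdate(III)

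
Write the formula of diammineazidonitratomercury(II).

Ligands: 2 ammine (NH3, neutral), 1 azido (N3, -1), 1 nitrato (NO3, -1). Ligand charge sum = -2.
With Hg in oxidation state +2, the complex ion is [Hg...].

[Hg(N3)(NH3)2(NO3)]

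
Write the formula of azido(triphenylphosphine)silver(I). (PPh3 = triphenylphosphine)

Ligands: 1 azido (N3, -1), 1 triphenylphosphine (PPh3, neutral). Ligand charge sum = -1.
With Ag in oxidation state +1, the complex ion is [Ag...].

[Ag(N3)(PPh3)]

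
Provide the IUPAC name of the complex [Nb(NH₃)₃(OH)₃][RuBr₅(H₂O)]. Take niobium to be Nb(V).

triamminetrihydroxoniobium(V) aquapentabromoruthenate(III)

Nb is given as +5; the cation's ligand charges sum to -3, so the complex cation is 2+.
A 1:1 salt means the anion carries the equal and opposite charge, 2−.
Anion: ligand charges sum to -5; for the ion to be 2−, Ru = +3.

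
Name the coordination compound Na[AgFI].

sodium fluoroiodoargentate(I)

The 1 sodium counter-ion carries a total charge of +1, so each complex ion is 1−.
Ligand charges: 1×fluoro (-1 each), 1×iodo (-1 each); total -2. So Ag + (-2) = 1−, giving Ag = +1.
Ligands are named alphabetically: fluoro before iodo.
The complex ion is anionic, so silver takes the -ate form argentate(I).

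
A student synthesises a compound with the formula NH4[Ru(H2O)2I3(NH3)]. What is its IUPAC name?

ammonium amminediaquatriiodoruthenate(II)

The 1 ammonium counter-ion carries a total charge of +1, so each complex ion is 1−.
Ligand charges: 2×aqua (neutral), 1×ammine (neutral), 3×iodo (-1 each); total -3. So Ru + (-3) = 1−, giving Ru = +2.
Ligands are named alphabetically: ammine before aqua before iodo.
The complex ion is anionic, so ruthenium takes the -ate form ruthenate(II).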